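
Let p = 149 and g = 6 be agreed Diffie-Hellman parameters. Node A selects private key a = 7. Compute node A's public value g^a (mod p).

Public value = 6^7 (mod 149).
6^1 ≡ 6 (mod 149)
6^2 = (6^1)^2 ≡ 6^2 = 36 ≡ 36 (mod 149)
6^4 = (6^2)^2 ≡ 36^2 = 1296 ≡ 104 (mod 149)
6^7 = 6^4 · 6^2 · 6^1 ≡ 104 · 36 · 6 ≡ 114 (mod 149).

114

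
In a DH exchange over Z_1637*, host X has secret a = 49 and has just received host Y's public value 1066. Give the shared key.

Shared key K = 1066^49 mod 1637.
1066^1 ≡ 1066 (mod 1637)
1066^2 = (1066^1)^2 ≡ 1066^2 = 1136356 ≡ 278 (mod 1637)
1066^4 = (1066^2)^2 ≡ 278^2 = 77284 ≡ 345 (mod 1637)
1066^8 = (1066^4)^2 ≡ 345^2 = 119025 ≡ 1161 (mod 1637)
1066^16 = (1066^8)^2 ≡ 1161^2 = 1347921 ≡ 670 (mod 1637)
1066^32 = (1066^16)^2 ≡ 670^2 = 448900 ≡ 362 (mod 1637)
1066^49 = 1066^32 · 1066^16 · 1066^1 ≡ 362 · 670 · 1066 ≡ 1497 (mod 1637).

1497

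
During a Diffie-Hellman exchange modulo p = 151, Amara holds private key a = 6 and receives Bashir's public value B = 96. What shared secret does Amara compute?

Shared key K = 96^6 mod 151.
96^1 ≡ 96 (mod 151)
96^2 = (96^1)^2 ≡ 96^2 = 9216 ≡ 5 (mod 151)
96^4 = (96^2)^2 ≡ 5^2 = 25 ≡ 25 (mod 151)
96^6 = 96^4 · 96^2 ≡ 25 · 5 ≡ 125 (mod 151).

125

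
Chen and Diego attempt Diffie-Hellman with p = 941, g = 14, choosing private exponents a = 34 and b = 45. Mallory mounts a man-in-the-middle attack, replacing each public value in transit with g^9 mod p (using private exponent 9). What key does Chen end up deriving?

469

Chen receives Mallory's public value M = 14^9 mod 941 instead of the honest one.
14^1 ≡ 14 (mod 941)
14^2 = (14^1)^2 ≡ 14^2 = 196 ≡ 196 (mod 941)
14^4 = (14^2)^2 ≡ 196^2 = 38416 ≡ 776 (mod 941)
14^8 = (14^4)^2 ≡ 776^2 = 602176 ≡ 877 (mod 941)
14^9 = 14^8 · 14^1 ≡ 877 · 14 ≡ 45 (mod 941).
So M = 45. Chen computes K = M^34 mod 941.
45^1 ≡ 45 (mod 941)
45^2 = (45^1)^2 ≡ 45^2 = 2025 ≡ 143 (mod 941)
45^4 = (45^2)^2 ≡ 143^2 = 20449 ≡ 688 (mod 941)
45^8 = (45^4)^2 ≡ 688^2 = 473344 ≡ 21 (mod 941)
45^16 = (45^8)^2 ≡ 21^2 = 441 ≡ 441 (mod 941)
45^32 = (45^16)^2 ≡ 441^2 = 194481 ≡ 635 (mod 941)
45^34 = 45^32 · 45^2 ≡ 635 · 143 ≡ 469 (mod 941).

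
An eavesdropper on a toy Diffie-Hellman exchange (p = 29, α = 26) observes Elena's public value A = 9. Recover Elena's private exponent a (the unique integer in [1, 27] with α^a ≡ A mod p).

2

Try successive powers of 26 modulo 29:
26^1 ≡ 26
26^2 ≡ 9
Found: a = 2.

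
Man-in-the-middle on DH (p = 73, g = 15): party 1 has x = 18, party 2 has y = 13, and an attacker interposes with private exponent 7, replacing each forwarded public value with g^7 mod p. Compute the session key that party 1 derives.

Party 1 receives an attacker's public value M = 15^7 mod 73 instead of the honest one.
15^1 ≡ 15 (mod 73)
15^2 = (15^1)^2 ≡ 15^2 = 225 ≡ 6 (mod 73)
15^4 = (15^2)^2 ≡ 6^2 = 36 ≡ 36 (mod 73)
15^7 = 15^4 · 15^2 · 15^1 ≡ 36 · 6 · 15 ≡ 28 (mod 73).
So M = 28. Party 1 computes K = M^18 mod 73.
28^1 ≡ 28 (mod 73)
28^2 = (28^1)^2 ≡ 28^2 = 784 ≡ 54 (mod 73)
28^4 = (28^2)^2 ≡ 54^2 = 2916 ≡ 69 (mod 73)
28^8 = (28^4)^2 ≡ 69^2 = 4761 ≡ 16 (mod 73)
28^16 = (28^8)^2 ≡ 16^2 = 256 ≡ 37 (mod 73)
28^18 = 28^16 · 28^2 ≡ 37 · 54 ≡ 27 (mod 73).

27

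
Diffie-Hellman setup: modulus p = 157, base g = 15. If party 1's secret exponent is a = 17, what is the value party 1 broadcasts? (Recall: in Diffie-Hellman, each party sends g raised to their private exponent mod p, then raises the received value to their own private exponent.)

96

Public value = 15^17 mod 157.
15^1 ≡ 15 (mod 157)
15^2 = (15^1)^2 ≡ 15^2 = 225 ≡ 68 (mod 157)
15^4 = (15^2)^2 ≡ 68^2 = 4624 ≡ 71 (mod 157)
15^8 = (15^4)^2 ≡ 71^2 = 5041 ≡ 17 (mod 157)
15^16 = (15^8)^2 ≡ 17^2 = 289 ≡ 132 (mod 157)
15^17 = 15^16 · 15^1 ≡ 132 · 15 ≡ 96 (mod 157).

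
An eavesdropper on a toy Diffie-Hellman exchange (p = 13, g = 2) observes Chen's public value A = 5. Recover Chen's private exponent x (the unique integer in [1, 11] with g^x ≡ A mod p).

9

Try successive powers of 2 modulo 13:
2^1 ≡ 2
2^2 ≡ 4
2^3 ≡ 8
2^4 ≡ 3
2^5 ≡ 6
2^6 ≡ 12
2^7 ≡ 11
2^8 ≡ 9
2^9 ≡ 5
Found: x = 9.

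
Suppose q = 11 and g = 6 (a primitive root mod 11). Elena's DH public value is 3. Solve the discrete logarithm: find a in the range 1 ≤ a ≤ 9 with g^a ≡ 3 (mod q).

Try successive powers of 6 modulo 11:
6^1 ≡ 6
6^2 ≡ 3
Found: a = 2.

2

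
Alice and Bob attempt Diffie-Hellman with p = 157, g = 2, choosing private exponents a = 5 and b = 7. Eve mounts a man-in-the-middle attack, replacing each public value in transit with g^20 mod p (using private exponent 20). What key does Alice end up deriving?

108

Alice receives Eve's public value M = 2^20 mod 157 instead of the honest one.
2^1 ≡ 2 (mod 157)
2^2 = (2^1)^2 ≡ 2^2 = 4 ≡ 4 (mod 157)
2^4 = (2^2)^2 ≡ 4^2 = 16 ≡ 16 (mod 157)
2^8 = (2^4)^2 ≡ 16^2 = 256 ≡ 99 (mod 157)
2^16 = (2^8)^2 ≡ 99^2 = 9801 ≡ 67 (mod 157)
2^20 = 2^16 · 2^4 ≡ 67 · 16 ≡ 130 (mod 157).
So M = 130. Alice computes K = M^5 mod 157.
130^1 ≡ 130 (mod 157)
130^2 = (130^1)^2 ≡ 130^2 = 16900 ≡ 101 (mod 157)
130^4 = (130^2)^2 ≡ 101^2 = 10201 ≡ 153 (mod 157)
130^5 = 130^4 · 130^1 ≡ 153 · 130 ≡ 108 (mod 157).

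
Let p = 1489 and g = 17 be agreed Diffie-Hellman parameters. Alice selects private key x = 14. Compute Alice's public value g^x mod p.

1320

Public value = 17^14 mod 1489.
17^1 ≡ 17 (mod 1489)
17^2 = (17^1)^2 ≡ 17^2 = 289 ≡ 289 (mod 1489)
17^4 = (17^2)^2 ≡ 289^2 = 83521 ≡ 137 (mod 1489)
17^8 = (17^4)^2 ≡ 137^2 = 18769 ≡ 901 (mod 1489)
17^14 = 17^8 · 17^4 · 17^2 ≡ 901 · 137 · 289 ≡ 1320 (mod 1489).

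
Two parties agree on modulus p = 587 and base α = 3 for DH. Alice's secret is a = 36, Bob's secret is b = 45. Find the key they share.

328

Bob sends B = α^b mod p = 3^45 mod 587.
3^1 ≡ 3 (mod 587)
3^2 = (3^1)^2 ≡ 3^2 = 9 ≡ 9 (mod 587)
3^4 = (3^2)^2 ≡ 9^2 = 81 ≡ 81 (mod 587)
3^8 = (3^4)^2 ≡ 81^2 = 6561 ≡ 104 (mod 587)
3^16 = (3^8)^2 ≡ 104^2 = 10816 ≡ 250 (mod 587)
3^32 = (3^16)^2 ≡ 250^2 = 62500 ≡ 278 (mod 587)
3^45 = 3^32 · 3^8 · 3^4 · 3^1 ≡ 278 · 104 · 81 · 3 ≡ 400 (mod 587).
So B = 400. Alice then computes K = B^a mod p = 400^36 mod 587.
400^1 ≡ 400 (mod 587)
400^2 = (400^1)^2 ≡ 400^2 = 160000 ≡ 336 (mod 587)
400^4 = (400^2)^2 ≡ 336^2 = 112896 ≡ 192 (mod 587)
400^8 = (400^4)^2 ≡ 192^2 = 36864 ≡ 470 (mod 587)
400^16 = (400^8)^2 ≡ 470^2 = 220900 ≡ 188 (mod 587)
400^32 = (400^16)^2 ≡ 188^2 = 35344 ≡ 124 (mod 587)
400^36 = 400^32 · 400^4 ≡ 124 · 192 ≡ 328 (mod 587).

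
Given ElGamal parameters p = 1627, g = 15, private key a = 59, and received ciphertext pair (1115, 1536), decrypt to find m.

890

Shared mask s = c₁^a mod p = 1115^59 mod 1627.
1115^1 ≡ 1115 (mod 1627)
1115^2 = (1115^1)^2 ≡ 1115^2 = 1243225 ≡ 197 (mod 1627)
1115^4 = (1115^2)^2 ≡ 197^2 = 38809 ≡ 1388 (mod 1627)
1115^8 = (1115^4)^2 ≡ 1388^2 = 1926544 ≡ 176 (mod 1627)
1115^16 = (1115^8)^2 ≡ 176^2 = 30976 ≡ 63 (mod 1627)
1115^32 = (1115^16)^2 ≡ 63^2 = 3969 ≡ 715 (mod 1627)
1115^59 = 1115^32 · 1115^16 · 1115^8 · 1115^2 · 1115^1 ≡ 715 · 63 · 176 · 197 · 1115 ≡ 371 (mod 1627).
So s = 371; s⁻¹ ≡ 1206 (mod 1627).
m = c₂ · s⁻¹ mod 1627 = 1536 · 1206 mod 1627 = 890.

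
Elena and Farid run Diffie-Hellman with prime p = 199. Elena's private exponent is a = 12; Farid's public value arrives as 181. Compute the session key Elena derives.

18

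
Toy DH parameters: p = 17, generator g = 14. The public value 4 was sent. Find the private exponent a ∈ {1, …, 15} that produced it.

12

Try successive powers of 14 modulo 17:
14^1 ≡ 14
14^2 ≡ 9
14^3 ≡ 7
14^4 ≡ 13
14^5 ≡ 12
14^6 ≡ 15
14^7 ≡ 6
14^8 ≡ 16
14^9 ≡ 3
14^10 ≡ 8
14^11 ≡ 10
14^12 ≡ 4
Found: a = 12.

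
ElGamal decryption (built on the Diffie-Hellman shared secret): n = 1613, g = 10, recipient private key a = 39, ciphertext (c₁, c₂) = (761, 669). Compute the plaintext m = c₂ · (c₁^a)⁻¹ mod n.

915

Shared mask s = c₁^a mod n = 761^39 mod 1613.
761^1 ≡ 761 (mod 1613)
761^2 = (761^1)^2 ≡ 761^2 = 579121 ≡ 54 (mod 1613)
761^4 = (761^2)^2 ≡ 54^2 = 2916 ≡ 1303 (mod 1613)
761^8 = (761^4)^2 ≡ 1303^2 = 1697809 ≡ 933 (mod 1613)
761^16 = (761^8)^2 ≡ 933^2 = 870489 ≡ 1082 (mod 1613)
761^32 = (761^16)^2 ≡ 1082^2 = 1170724 ≡ 1299 (mod 1613)
761^39 = 761^32 · 761^4 · 761^2 · 761^1 ≡ 1299 · 1303 · 54 · 761 ≡ 1582 (mod 1613).
So s = 1582; s⁻¹ ≡ 52 (mod 1613).
m = c₂ · s⁻¹ mod 1613 = 669 · 52 mod 1613 = 915.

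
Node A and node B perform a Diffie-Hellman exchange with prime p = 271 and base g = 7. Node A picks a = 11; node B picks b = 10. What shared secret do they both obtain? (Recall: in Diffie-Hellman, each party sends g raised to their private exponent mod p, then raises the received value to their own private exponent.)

Node B sends B = g^b mod p = 7^10 mod 271.
7^1 ≡ 7 (mod 271)
7^2 = (7^1)^2 ≡ 7^2 = 49 ≡ 49 (mod 271)
7^4 = (7^2)^2 ≡ 49^2 = 2401 ≡ 233 (mod 271)
7^8 = (7^4)^2 ≡ 233^2 = 54289 ≡ 89 (mod 271)
7^10 = 7^8 · 7^2 ≡ 89 · 49 ≡ 25 (mod 271).
So B = 25. Node A then computes K = B^a mod p = 25^11 mod 271.
25^1 ≡ 25 (mod 271)
25^2 = (25^1)^2 ≡ 25^2 = 625 ≡ 83 (mod 271)
25^4 = (25^2)^2 ≡ 83^2 = 6889 ≡ 114 (mod 271)
25^8 = (25^4)^2 ≡ 114^2 = 12996 ≡ 259 (mod 271)
25^11 = 25^8 · 25^2 · 25^1 ≡ 259 · 83 · 25 ≡ 32 (mod 271).

32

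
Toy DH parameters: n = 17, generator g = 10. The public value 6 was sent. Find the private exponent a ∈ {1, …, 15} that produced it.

Try successive powers of 10 modulo 17:
10^1 ≡ 10
10^2 ≡ 15
10^3 ≡ 14
10^4 ≡ 4
10^5 ≡ 6
Found: a = 5.

5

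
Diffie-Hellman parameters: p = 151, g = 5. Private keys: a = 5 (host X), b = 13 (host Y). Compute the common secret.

Host Y sends B = g^b mod p = 5^13 mod 151.
5^1 ≡ 5 (mod 151)
5^2 = (5^1)^2 ≡ 5^2 = 25 ≡ 25 (mod 151)
5^4 = (5^2)^2 ≡ 25^2 = 625 ≡ 21 (mod 151)
5^8 = (5^4)^2 ≡ 21^2 = 441 ≡ 139 (mod 151)
5^13 = 5^8 · 5^4 · 5^1 ≡ 139 · 21 · 5 ≡ 99 (mod 151).
So B = 99. Host X then computes K = B^a mod p = 99^5 mod 151.
99^1 ≡ 99 (mod 151)
99^2 = (99^1)^2 ≡ 99^2 = 9801 ≡ 137 (mod 151)
99^4 = (99^2)^2 ≡ 137^2 = 18769 ≡ 45 (mod 151)
99^5 = 99^4 · 99^1 ≡ 45 · 99 ≡ 76 (mod 151).

76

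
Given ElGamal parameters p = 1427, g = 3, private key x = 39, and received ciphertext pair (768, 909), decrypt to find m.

122

Shared mask s = c₁^x mod p = 768^39 mod 1427.
768^1 ≡ 768 (mod 1427)
768^2 = (768^1)^2 ≡ 768^2 = 589824 ≡ 473 (mod 1427)
768^4 = (768^2)^2 ≡ 473^2 = 223729 ≡ 1117 (mod 1427)
768^8 = (768^4)^2 ≡ 1117^2 = 1247689 ≡ 491 (mod 1427)
768^16 = (768^8)^2 ≡ 491^2 = 241081 ≡ 1345 (mod 1427)
768^32 = (768^16)^2 ≡ 1345^2 = 1809025 ≡ 1016 (mod 1427)
768^39 = 768^32 · 768^4 · 768^2 · 768^1 ≡ 1016 · 1117 · 473 · 768 ≡ 1259 (mod 1427).
So s = 1259; s⁻¹ ≡ 705 (mod 1427).
m = c₂ · s⁻¹ mod 1427 = 909 · 705 mod 1427 = 122.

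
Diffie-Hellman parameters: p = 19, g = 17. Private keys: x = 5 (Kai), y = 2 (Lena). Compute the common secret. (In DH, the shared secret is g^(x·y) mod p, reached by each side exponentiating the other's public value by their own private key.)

Lena sends B = g^y mod p = 17^2 mod 19.
17^1 ≡ 17 (mod 19)
17^2 = (17^1)^2 ≡ 17^2 = 289 ≡ 4 (mod 19)
So B = 4. Kai then computes K = B^x mod p = 4^5 mod 19.
4^1 ≡ 4 (mod 19)
4^2 = (4^1)^2 ≡ 4^2 = 16 ≡ 16 (mod 19)
4^4 = (4^2)^2 ≡ 16^2 = 256 ≡ 9 (mod 19)
4^5 = 4^4 · 4^1 ≡ 9 · 4 ≡ 17 (mod 19).

17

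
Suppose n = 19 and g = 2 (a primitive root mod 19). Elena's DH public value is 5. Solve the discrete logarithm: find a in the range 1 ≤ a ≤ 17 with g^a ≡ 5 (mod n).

Try successive powers of 2 modulo 19:
2^1 ≡ 2
2^2 ≡ 4
2^3 ≡ 8
2^4 ≡ 16
2^5 ≡ 13
2^6 ≡ 7
2^7 ≡ 14
2^8 ≡ 9
2^9 ≡ 18
2^10 ≡ 17
2^11 ≡ 15
2^12 ≡ 11
2^13 ≡ 3
2^14 ≡ 6
2^15 ≡ 12
2^16 ≡ 5
Found: a = 16.

16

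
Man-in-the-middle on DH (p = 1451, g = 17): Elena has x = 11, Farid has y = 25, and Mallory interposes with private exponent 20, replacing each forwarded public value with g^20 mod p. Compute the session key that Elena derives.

Elena receives Mallory's public value M = 17^20 mod 1451 instead of the honest one.
17^1 ≡ 17 (mod 1451)
17^2 = (17^1)^2 ≡ 17^2 = 289 ≡ 289 (mod 1451)
17^4 = (17^2)^2 ≡ 289^2 = 83521 ≡ 814 (mod 1451)
17^8 = (17^4)^2 ≡ 814^2 = 662596 ≡ 940 (mod 1451)
17^16 = (17^8)^2 ≡ 940^2 = 883600 ≡ 1392 (mod 1451)
17^20 = 17^16 · 17^4 ≡ 1392 · 814 ≡ 1308 (mod 1451).
So M = 1308. Elena computes K = M^11 mod 1451.
1308^1 ≡ 1308 (mod 1451)
1308^2 = (1308^1)^2 ≡ 1308^2 = 1710864 ≡ 135 (mod 1451)
1308^4 = (1308^2)^2 ≡ 135^2 = 18225 ≡ 813 (mod 1451)
1308^8 = (1308^4)^2 ≡ 813^2 = 660969 ≡ 764 (mod 1451)
1308^11 = 1308^8 · 1308^2 · 1308^1 ≡ 764 · 135 · 1308 ≡ 395 (mod 1451).

395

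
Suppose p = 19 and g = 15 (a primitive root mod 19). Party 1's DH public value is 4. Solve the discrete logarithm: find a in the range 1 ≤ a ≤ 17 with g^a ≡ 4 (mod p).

Try successive powers of 15 modulo 19:
15^1 ≡ 15
15^2 ≡ 16
15^3 ≡ 12
15^4 ≡ 9
15^5 ≡ 2
15^6 ≡ 11
15^7 ≡ 13
15^8 ≡ 5
15^9 ≡ 18
15^10 ≡ 4
Found: a = 10.

10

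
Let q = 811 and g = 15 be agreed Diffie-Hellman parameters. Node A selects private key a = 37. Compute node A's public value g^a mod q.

15

Public value = 15^37 mod 811.
15^1 ≡ 15 (mod 811)
15^2 = (15^1)^2 ≡ 15^2 = 225 ≡ 225 (mod 811)
15^4 = (15^2)^2 ≡ 225^2 = 50625 ≡ 343 (mod 811)
15^8 = (15^4)^2 ≡ 343^2 = 117649 ≡ 54 (mod 811)
15^16 = (15^8)^2 ≡ 54^2 = 2916 ≡ 483 (mod 811)
15^32 = (15^16)^2 ≡ 483^2 = 233289 ≡ 532 (mod 811)
15^37 = 15^32 · 15^4 · 15^1 ≡ 532 · 343 · 15 ≡ 15 (mod 811).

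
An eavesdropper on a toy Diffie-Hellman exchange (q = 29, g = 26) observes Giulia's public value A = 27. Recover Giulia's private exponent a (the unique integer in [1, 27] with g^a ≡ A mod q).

17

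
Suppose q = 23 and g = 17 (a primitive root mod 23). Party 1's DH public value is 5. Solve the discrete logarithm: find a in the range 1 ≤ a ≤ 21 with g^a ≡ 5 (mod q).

19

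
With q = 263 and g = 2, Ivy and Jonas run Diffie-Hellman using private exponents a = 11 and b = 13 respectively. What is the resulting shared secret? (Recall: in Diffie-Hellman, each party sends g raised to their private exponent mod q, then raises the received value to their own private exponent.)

Jonas sends B = g^b mod q = 2^13 mod 263.
2^1 ≡ 2 (mod 263)
2^2 = (2^1)^2 ≡ 2^2 = 4 ≡ 4 (mod 263)
2^4 = (2^2)^2 ≡ 4^2 = 16 ≡ 16 (mod 263)
2^8 = (2^4)^2 ≡ 16^2 = 256 ≡ 256 (mod 263)
2^13 = 2^8 · 2^4 · 2^1 ≡ 256 · 16 · 2 ≡ 39 (mod 263).
So B = 39. Ivy then computes K = B^a mod q = 39^11 mod 263.
39^1 ≡ 39 (mod 263)
39^2 = (39^1)^2 ≡ 39^2 = 1521 ≡ 206 (mod 263)
39^4 = (39^2)^2 ≡ 206^2 = 42436 ≡ 93 (mod 263)
39^8 = (39^4)^2 ≡ 93^2 = 8649 ≡ 233 (mod 263)
39^11 = 39^8 · 39^2 · 39^1 ≡ 233 · 206 · 39 ≡ 151 (mod 263).

151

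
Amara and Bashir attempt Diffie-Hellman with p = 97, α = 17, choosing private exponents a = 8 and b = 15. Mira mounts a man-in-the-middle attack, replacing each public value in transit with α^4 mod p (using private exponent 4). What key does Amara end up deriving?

Amara receives Mira's public value M = 17^4 mod 97 instead of the honest one.
17^1 ≡ 17 (mod 97)
17^2 = (17^1)^2 ≡ 17^2 = 289 ≡ 95 (mod 97)
17^4 = (17^2)^2 ≡ 95^2 = 9025 ≡ 4 (mod 97)
So M = 4. Amara computes K = M^8 mod 97.
4^1 ≡ 4 (mod 97)
4^2 = (4^1)^2 ≡ 4^2 = 16 ≡ 16 (mod 97)
4^4 = (4^2)^2 ≡ 16^2 = 256 ≡ 62 (mod 97)
4^8 = (4^4)^2 ≡ 62^2 = 3844 ≡ 61 (mod 97)

61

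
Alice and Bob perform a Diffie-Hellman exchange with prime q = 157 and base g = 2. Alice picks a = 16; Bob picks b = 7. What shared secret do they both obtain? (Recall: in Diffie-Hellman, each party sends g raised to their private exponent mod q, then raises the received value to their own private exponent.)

99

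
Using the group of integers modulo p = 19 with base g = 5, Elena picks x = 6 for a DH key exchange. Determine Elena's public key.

7

Public value = 5^6 (mod 19).
5^1 ≡ 5 (mod 19)
5^2 = (5^1)^2 ≡ 5^2 = 25 ≡ 6 (mod 19)
5^4 = (5^2)^2 ≡ 6^2 = 36 ≡ 17 (mod 19)
5^6 = 5^4 · 5^2 ≡ 17 · 6 ≡ 7 (mod 19).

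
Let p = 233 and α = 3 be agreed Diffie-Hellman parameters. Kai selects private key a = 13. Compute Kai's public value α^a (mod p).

Public value = 3^13 (mod 233).
3^1 ≡ 3 (mod 233)
3^2 = (3^1)^2 ≡ 3^2 = 9 ≡ 9 (mod 233)
3^4 = (3^2)^2 ≡ 9^2 = 81 ≡ 81 (mod 233)
3^8 = (3^4)^2 ≡ 81^2 = 6561 ≡ 37 (mod 233)
3^13 = 3^8 · 3^4 · 3^1 ≡ 37 · 81 · 3 ≡ 137 (mod 233).

137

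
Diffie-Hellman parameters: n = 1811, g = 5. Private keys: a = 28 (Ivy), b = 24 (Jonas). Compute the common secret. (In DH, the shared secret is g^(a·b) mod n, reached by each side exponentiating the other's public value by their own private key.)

1685

Jonas sends B = g^b mod n = 5^24 mod 1811.
5^1 ≡ 5 (mod 1811)
5^2 = (5^1)^2 ≡ 5^2 = 25 ≡ 25 (mod 1811)
5^4 = (5^2)^2 ≡ 25^2 = 625 ≡ 625 (mod 1811)
5^8 = (5^4)^2 ≡ 625^2 = 390625 ≡ 1260 (mod 1811)
5^16 = (5^8)^2 ≡ 1260^2 = 1587600 ≡ 1164 (mod 1811)
5^24 = 5^16 · 5^8 ≡ 1164 · 1260 ≡ 1541 (mod 1811).
So B = 1541. Ivy then computes K = B^a mod n = 1541^28 mod 1811.
1541^1 ≡ 1541 (mod 1811)
1541^2 = (1541^1)^2 ≡ 1541^2 = 2374681 ≡ 460 (mod 1811)
1541^4 = (1541^2)^2 ≡ 460^2 = 211600 ≡ 1524 (mod 1811)
1541^8 = (1541^4)^2 ≡ 1524^2 = 2322576 ≡ 874 (mod 1811)
1541^16 = (1541^8)^2 ≡ 874^2 = 763876 ≡ 1445 (mod 1811)
1541^28 = 1541^16 · 1541^8 · 1541^4 ≡ 1445 · 874 · 1524 ≡ 1685 (mod 1811).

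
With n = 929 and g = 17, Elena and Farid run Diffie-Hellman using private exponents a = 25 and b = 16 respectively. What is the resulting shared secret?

625

Farid sends B = g^b mod n = 17^16 mod 929.
17^1 ≡ 17 (mod 929)
17^2 = (17^1)^2 ≡ 17^2 = 289 ≡ 289 (mod 929)
17^4 = (17^2)^2 ≡ 289^2 = 83521 ≡ 840 (mod 929)
17^8 = (17^4)^2 ≡ 840^2 = 705600 ≡ 489 (mod 929)
17^16 = (17^8)^2 ≡ 489^2 = 239121 ≡ 368 (mod 929)
So B = 368. Elena then computes K = B^a mod n = 368^25 mod 929.
368^1 ≡ 368 (mod 929)
368^2 = (368^1)^2 ≡ 368^2 = 135424 ≡ 719 (mod 929)
368^4 = (368^2)^2 ≡ 719^2 = 516961 ≡ 437 (mod 929)
368^8 = (368^4)^2 ≡ 437^2 = 190969 ≡ 524 (mod 929)
368^16 = (368^8)^2 ≡ 524^2 = 274576 ≡ 521 (mod 929)
368^25 = 368^16 · 368^8 · 368^1 ≡ 521 · 524 · 368 ≡ 625 (mod 929).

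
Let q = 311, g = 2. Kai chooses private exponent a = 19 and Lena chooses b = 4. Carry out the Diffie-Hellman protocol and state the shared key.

Lena sends B = g^b mod q = 2^4 mod 311.
2^1 ≡ 2 (mod 311)
2^2 = (2^1)^2 ≡ 2^2 = 4 ≡ 4 (mod 311)
2^4 = (2^2)^2 ≡ 4^2 = 16 ≡ 16 (mod 311)
So B = 16. Kai then computes K = B^a mod q = 16^19 mod 311.
16^1 ≡ 16 (mod 311)
16^2 = (16^1)^2 ≡ 16^2 = 256 ≡ 256 (mod 311)
16^4 = (16^2)^2 ≡ 256^2 = 65536 ≡ 226 (mod 311)
16^8 = (16^4)^2 ≡ 226^2 = 51076 ≡ 72 (mod 311)
16^16 = (16^8)^2 ≡ 72^2 = 5184 ≡ 208 (mod 311)
16^19 = 16^16 · 16^2 · 16^1 ≡ 208 · 256 · 16 ≡ 139 (mod 311).

139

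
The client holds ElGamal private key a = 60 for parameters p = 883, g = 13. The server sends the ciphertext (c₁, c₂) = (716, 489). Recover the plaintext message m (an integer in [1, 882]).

180

Shared mask s = c₁^a mod p = 716^60 mod 883.
716^1 ≡ 716 (mod 883)
716^2 = (716^1)^2 ≡ 716^2 = 512656 ≡ 516 (mod 883)
716^4 = (716^2)^2 ≡ 516^2 = 266256 ≡ 473 (mod 883)
716^8 = (716^4)^2 ≡ 473^2 = 223729 ≡ 330 (mod 883)
716^16 = (716^8)^2 ≡ 330^2 = 108900 ≡ 291 (mod 883)
716^32 = (716^16)^2 ≡ 291^2 = 84681 ≡ 796 (mod 883)
716^60 = 716^32 · 716^16 · 716^8 · 716^4 ≡ 796 · 291 · 330 · 473 ≡ 871 (mod 883).
So s = 871; s⁻¹ ≡ 515 (mod 883).
m = c₂ · s⁻¹ mod 883 = 489 · 515 mod 883 = 180.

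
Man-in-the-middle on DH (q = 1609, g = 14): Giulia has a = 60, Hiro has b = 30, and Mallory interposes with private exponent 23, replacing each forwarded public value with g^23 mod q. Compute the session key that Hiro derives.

73

Hiro receives Mallory's public value M = 14^23 mod 1609 instead of the honest one.
14^1 ≡ 14 (mod 1609)
14^2 = (14^1)^2 ≡ 14^2 = 196 ≡ 196 (mod 1609)
14^4 = (14^2)^2 ≡ 196^2 = 38416 ≡ 1409 (mod 1609)
14^8 = (14^4)^2 ≡ 1409^2 = 1985281 ≡ 1384 (mod 1609)
14^16 = (14^8)^2 ≡ 1384^2 = 1915456 ≡ 746 (mod 1609)
14^23 = 14^16 · 14^4 · 14^2 · 14^1 ≡ 746 · 1409 · 196 · 14 ≡ 423 (mod 1609).
So M = 423. Hiro computes K = M^30 mod 1609.
423^1 ≡ 423 (mod 1609)
423^2 = (423^1)^2 ≡ 423^2 = 178929 ≡ 330 (mod 1609)
423^4 = (423^2)^2 ≡ 330^2 = 108900 ≡ 1097 (mod 1609)
423^8 = (423^4)^2 ≡ 1097^2 = 1203409 ≡ 1486 (mod 1609)
423^16 = (423^8)^2 ≡ 1486^2 = 2208196 ≡ 648 (mod 1609)
423^30 = 423^16 · 423^8 · 423^4 · 423^2 ≡ 648 · 1486 · 1097 · 330 ≡ 73 (mod 1609).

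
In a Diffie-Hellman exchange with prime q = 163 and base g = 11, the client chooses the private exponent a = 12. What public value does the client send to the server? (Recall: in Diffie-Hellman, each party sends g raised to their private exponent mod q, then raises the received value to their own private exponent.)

61

Public value = 11^12 (mod 163).
11^1 ≡ 11 (mod 163)
11^2 = (11^1)^2 ≡ 11^2 = 121 ≡ 121 (mod 163)
11^4 = (11^2)^2 ≡ 121^2 = 14641 ≡ 134 (mod 163)
11^8 = (11^4)^2 ≡ 134^2 = 17956 ≡ 26 (mod 163)
11^12 = 11^8 · 11^4 ≡ 26 · 134 ≡ 61 (mod 163).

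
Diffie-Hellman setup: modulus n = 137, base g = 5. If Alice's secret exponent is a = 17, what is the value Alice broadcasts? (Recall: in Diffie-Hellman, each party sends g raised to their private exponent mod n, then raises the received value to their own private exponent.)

96

Public value = 5^17 (mod 137).
5^1 ≡ 5 (mod 137)
5^2 = (5^1)^2 ≡ 5^2 = 25 ≡ 25 (mod 137)
5^4 = (5^2)^2 ≡ 25^2 = 625 ≡ 77 (mod 137)
5^8 = (5^4)^2 ≡ 77^2 = 5929 ≡ 38 (mod 137)
5^16 = (5^8)^2 ≡ 38^2 = 1444 ≡ 74 (mod 137)
5^17 = 5^16 · 5^1 ≡ 74 · 5 ≡ 96 (mod 137).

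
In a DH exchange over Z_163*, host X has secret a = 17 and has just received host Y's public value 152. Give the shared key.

62

Shared key K = 152^17 mod 163.
152^1 ≡ 152 (mod 163)
152^2 = (152^1)^2 ≡ 152^2 = 23104 ≡ 121 (mod 163)
152^4 = (152^2)^2 ≡ 121^2 = 14641 ≡ 134 (mod 163)
152^8 = (152^4)^2 ≡ 134^2 = 17956 ≡ 26 (mod 163)
152^16 = (152^8)^2 ≡ 26^2 = 676 ≡ 24 (mod 163)
152^17 = 152^16 · 152^1 ≡ 24 · 152 ≡ 62 (mod 163).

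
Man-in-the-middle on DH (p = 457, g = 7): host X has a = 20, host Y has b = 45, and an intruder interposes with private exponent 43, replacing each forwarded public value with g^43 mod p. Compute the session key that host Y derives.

4

Host Y receives an intruder's public value M = 7^43 mod 457 instead of the honest one.
7^1 ≡ 7 (mod 457)
7^2 = (7^1)^2 ≡ 7^2 = 49 ≡ 49 (mod 457)
7^4 = (7^2)^2 ≡ 49^2 = 2401 ≡ 116 (mod 457)
7^8 = (7^4)^2 ≡ 116^2 = 13456 ≡ 203 (mod 457)
7^16 = (7^8)^2 ≡ 203^2 = 41209 ≡ 79 (mod 457)
7^32 = (7^16)^2 ≡ 79^2 = 6241 ≡ 300 (mod 457)
7^43 = 7^32 · 7^8 · 7^2 · 7^1 ≡ 300 · 203 · 49 · 7 ≡ 144 (mod 457).
So M = 144. Host Y computes K = M^45 mod 457.
144^1 ≡ 144 (mod 457)
144^2 = (144^1)^2 ≡ 144^2 = 20736 ≡ 171 (mod 457)
144^4 = (144^2)^2 ≡ 171^2 = 29241 ≡ 450 (mod 457)
144^8 = (144^4)^2 ≡ 450^2 = 202500 ≡ 49 (mod 457)
144^16 = (144^8)^2 ≡ 49^2 = 2401 ≡ 116 (mod 457)
144^32 = (144^16)^2 ≡ 116^2 = 13456 ≡ 203 (mod 457)
144^45 = 144^32 · 144^8 · 144^4 · 144^1 ≡ 203 · 49 · 450 · 144 ≡ 4 (mod 457).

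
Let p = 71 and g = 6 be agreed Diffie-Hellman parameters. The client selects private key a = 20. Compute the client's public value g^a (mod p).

45

Public value = 6^20 (mod 71).
6^1 ≡ 6 (mod 71)
6^2 = (6^1)^2 ≡ 6^2 = 36 ≡ 36 (mod 71)
6^4 = (6^2)^2 ≡ 36^2 = 1296 ≡ 18 (mod 71)
6^8 = (6^4)^2 ≡ 18^2 = 324 ≡ 40 (mod 71)
6^16 = (6^8)^2 ≡ 40^2 = 1600 ≡ 38 (mod 71)
6^20 = 6^16 · 6^4 ≡ 38 · 18 ≡ 45 (mod 71).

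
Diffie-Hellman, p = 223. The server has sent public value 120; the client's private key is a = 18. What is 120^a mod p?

Shared key K = 120^18 mod 223.
120^1 ≡ 120 (mod 223)
120^2 = (120^1)^2 ≡ 120^2 = 14400 ≡ 128 (mod 223)
120^4 = (120^2)^2 ≡ 128^2 = 16384 ≡ 105 (mod 223)
120^8 = (120^4)^2 ≡ 105^2 = 11025 ≡ 98 (mod 223)
120^16 = (120^8)^2 ≡ 98^2 = 9604 ≡ 15 (mod 223)
120^18 = 120^16 · 120^2 ≡ 15 · 128 ≡ 136 (mod 223).

136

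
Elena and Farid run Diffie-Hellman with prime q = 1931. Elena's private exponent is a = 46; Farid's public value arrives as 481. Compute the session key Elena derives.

95

Shared key K = 481^46 mod 1931.
481^1 ≡ 481 (mod 1931)
481^2 = (481^1)^2 ≡ 481^2 = 231361 ≡ 1572 (mod 1931)
481^4 = (481^2)^2 ≡ 1572^2 = 2471184 ≡ 1435 (mod 1931)
481^8 = (481^4)^2 ≡ 1435^2 = 2059225 ≡ 779 (mod 1931)
481^16 = (481^8)^2 ≡ 779^2 = 606841 ≡ 507 (mod 1931)
481^32 = (481^16)^2 ≡ 507^2 = 257049 ≡ 226 (mod 1931)
481^46 = 481^32 · 481^8 · 481^4 · 481^2 ≡ 226 · 779 · 1435 · 1572 ≡ 95 (mod 1931).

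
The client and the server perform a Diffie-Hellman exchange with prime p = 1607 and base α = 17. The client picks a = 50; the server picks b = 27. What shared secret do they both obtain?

The client sends A = α^a mod p = 17^50 mod 1607.
17^1 ≡ 17 (mod 1607)
17^2 = (17^1)^2 ≡ 17^2 = 289 ≡ 289 (mod 1607)
17^4 = (17^2)^2 ≡ 289^2 = 83521 ≡ 1564 (mod 1607)
17^8 = (17^4)^2 ≡ 1564^2 = 2446096 ≡ 242 (mod 1607)
17^16 = (17^8)^2 ≡ 242^2 = 58564 ≡ 712 (mod 1607)
17^32 = (17^16)^2 ≡ 712^2 = 506944 ≡ 739 (mod 1607)
17^50 = 17^32 · 17^16 · 17^2 ≡ 739 · 712 · 289 ≡ 177 (mod 1607).
So A = 177. The server then computes K = A^b mod p = 177^27 mod 1607.
177^1 ≡ 177 (mod 1607)
177^2 = (177^1)^2 ≡ 177^2 = 31329 ≡ 796 (mod 1607)
177^4 = (177^2)^2 ≡ 796^2 = 633616 ≡ 458 (mod 1607)
177^8 = (177^4)^2 ≡ 458^2 = 209764 ≡ 854 (mod 1607)
177^16 = (177^8)^2 ≡ 854^2 = 729316 ≡ 1345 (mod 1607)
177^27 = 177^16 · 177^8 · 177^2 · 177^1 ≡ 1345 · 854 · 796 · 177 ≡ 446 (mod 1607).

446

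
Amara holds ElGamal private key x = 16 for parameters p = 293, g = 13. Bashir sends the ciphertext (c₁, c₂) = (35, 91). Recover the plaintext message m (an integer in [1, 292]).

Shared mask s = c₁^x mod p = 35^16 mod 293.
35^1 ≡ 35 (mod 293)
35^2 = (35^1)^2 ≡ 35^2 = 1225 ≡ 53 (mod 293)
35^4 = (35^2)^2 ≡ 53^2 = 2809 ≡ 172 (mod 293)
35^8 = (35^4)^2 ≡ 172^2 = 29584 ≡ 284 (mod 293)
35^16 = (35^8)^2 ≡ 284^2 = 80656 ≡ 81 (mod 293)
So s = 81; s⁻¹ ≡ 123 (mod 293).
m = c₂ · s⁻¹ mod 293 = 91 · 123 mod 293 = 59.

59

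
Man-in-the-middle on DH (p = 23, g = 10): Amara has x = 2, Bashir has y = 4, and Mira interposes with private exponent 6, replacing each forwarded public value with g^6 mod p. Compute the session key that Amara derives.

Amara receives Mira's public value M = 10^6 mod 23 instead of the honest one.
10^1 ≡ 10 (mod 23)
10^2 = (10^1)^2 ≡ 10^2 = 100 ≡ 8 (mod 23)
10^4 = (10^2)^2 ≡ 8^2 = 64 ≡ 18 (mod 23)
10^6 = 10^4 · 10^2 ≡ 18 · 8 ≡ 6 (mod 23).
So M = 6. Amara computes K = M^2 mod 23.
6^1 ≡ 6 (mod 23)
6^2 = (6^1)^2 ≡ 6^2 = 36 ≡ 13 (mod 23)

13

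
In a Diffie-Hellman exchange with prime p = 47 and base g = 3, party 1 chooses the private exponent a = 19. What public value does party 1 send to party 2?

18

Public value = 3^19 mod 47.
3^1 ≡ 3 (mod 47)
3^2 = (3^1)^2 ≡ 3^2 = 9 ≡ 9 (mod 47)
3^4 = (3^2)^2 ≡ 9^2 = 81 ≡ 34 (mod 47)
3^8 = (3^4)^2 ≡ 34^2 = 1156 ≡ 28 (mod 47)
3^16 = (3^8)^2 ≡ 28^2 = 784 ≡ 32 (mod 47)
3^19 = 3^16 · 3^2 · 3^1 ≡ 32 · 9 · 3 ≡ 18 (mod 47).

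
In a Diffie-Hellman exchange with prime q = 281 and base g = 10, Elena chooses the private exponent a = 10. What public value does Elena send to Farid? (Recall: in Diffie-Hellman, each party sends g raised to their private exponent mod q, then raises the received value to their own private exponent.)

172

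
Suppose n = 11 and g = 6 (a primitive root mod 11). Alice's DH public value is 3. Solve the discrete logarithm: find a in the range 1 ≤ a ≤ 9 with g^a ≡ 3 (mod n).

Try successive powers of 6 modulo 11:
6^1 ≡ 6
6^2 ≡ 3
Found: a = 2.

2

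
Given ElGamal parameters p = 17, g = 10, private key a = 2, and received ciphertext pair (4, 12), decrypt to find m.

5

Shared mask s = c₁^a mod p = 4^2 mod 17.
4^1 ≡ 4 (mod 17)
4^2 = (4^1)^2 ≡ 4^2 = 16 ≡ 16 (mod 17)
So s = 16; s⁻¹ ≡ 16 (mod 17).
m = c₂ · s⁻¹ mod 17 = 12 · 16 mod 17 = 5.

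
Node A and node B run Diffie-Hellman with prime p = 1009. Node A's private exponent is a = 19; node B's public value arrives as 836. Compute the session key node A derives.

Shared key K = 836^19 mod 1009.
836^1 ≡ 836 (mod 1009)
836^2 = (836^1)^2 ≡ 836^2 = 698896 ≡ 668 (mod 1009)
836^4 = (836^2)^2 ≡ 668^2 = 446224 ≡ 246 (mod 1009)
836^8 = (836^4)^2 ≡ 246^2 = 60516 ≡ 985 (mod 1009)
836^16 = (836^8)^2 ≡ 985^2 = 970225 ≡ 576 (mod 1009)
836^19 = 836^16 · 836^2 · 836^1 ≡ 576 · 668 · 836 ≡ 884 (mod 1009).

884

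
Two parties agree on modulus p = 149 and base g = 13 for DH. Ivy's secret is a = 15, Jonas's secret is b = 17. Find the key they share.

91

Jonas sends B = g^b mod p = 13^17 mod 149.
13^1 ≡ 13 (mod 149)
13^2 = (13^1)^2 ≡ 13^2 = 169 ≡ 20 (mod 149)
13^4 = (13^2)^2 ≡ 20^2 = 400 ≡ 102 (mod 149)
13^8 = (13^4)^2 ≡ 102^2 = 10404 ≡ 123 (mod 149)
13^16 = (13^8)^2 ≡ 123^2 = 15129 ≡ 80 (mod 149)
13^17 = 13^16 · 13^1 ≡ 80 · 13 ≡ 146 (mod 149).
So B = 146. Ivy then computes K = B^a mod p = 146^15 mod 149.
146^1 ≡ 146 (mod 149)
146^2 = (146^1)^2 ≡ 146^2 = 21316 ≡ 9 (mod 149)
146^4 = (146^2)^2 ≡ 9^2 = 81 ≡ 81 (mod 149)
146^8 = (146^4)^2 ≡ 81^2 = 6561 ≡ 5 (mod 149)
146^15 = 146^8 · 146^4 · 146^2 · 146^1 ≡ 5 · 81 · 9 · 146 ≡ 91 (mod 149).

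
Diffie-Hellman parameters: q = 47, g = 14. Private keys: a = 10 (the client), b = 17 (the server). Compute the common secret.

4

The client sends A = g^a mod q = 14^10 mod 47.
14^1 ≡ 14 (mod 47)
14^2 = (14^1)^2 ≡ 14^2 = 196 ≡ 8 (mod 47)
14^4 = (14^2)^2 ≡ 8^2 = 64 ≡ 17 (mod 47)
14^8 = (14^4)^2 ≡ 17^2 = 289 ≡ 7 (mod 47)
14^10 = 14^8 · 14^2 ≡ 7 · 8 ≡ 9 (mod 47).
So A = 9. The server then computes K = A^b mod q = 9^17 mod 47.
9^1 ≡ 9 (mod 47)
9^2 = (9^1)^2 ≡ 9^2 = 81 ≡ 34 (mod 47)
9^4 = (9^2)^2 ≡ 34^2 = 1156 ≡ 28 (mod 47)
9^8 = (9^4)^2 ≡ 28^2 = 784 ≡ 32 (mod 47)
9^16 = (9^8)^2 ≡ 32^2 = 1024 ≡ 37 (mod 47)
9^17 = 9^16 · 9^1 ≡ 37 · 9 ≡ 4 (mod 47).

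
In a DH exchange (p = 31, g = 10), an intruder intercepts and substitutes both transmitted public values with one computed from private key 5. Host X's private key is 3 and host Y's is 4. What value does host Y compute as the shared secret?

25

Host Y receives an intruder's public value M = 10^5 mod 31 instead of the honest one.
10^1 ≡ 10 (mod 31)
10^2 = (10^1)^2 ≡ 10^2 = 100 ≡ 7 (mod 31)
10^4 = (10^2)^2 ≡ 7^2 = 49 ≡ 18 (mod 31)
10^5 = 10^4 · 10^1 ≡ 18 · 10 ≡ 25 (mod 31).
So M = 25. Host Y computes K = M^4 mod 31.
25^1 ≡ 25 (mod 31)
25^2 = (25^1)^2 ≡ 25^2 = 625 ≡ 5 (mod 31)
25^4 = (25^2)^2 ≡ 5^2 = 25 ≡ 25 (mod 31)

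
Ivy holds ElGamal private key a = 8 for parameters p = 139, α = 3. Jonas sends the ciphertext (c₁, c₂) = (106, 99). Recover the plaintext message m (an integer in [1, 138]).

Shared mask s = c₁^a mod p = 106^8 mod 139.
106^1 ≡ 106 (mod 139)
106^2 = (106^1)^2 ≡ 106^2 = 11236 ≡ 116 (mod 139)
106^4 = (106^2)^2 ≡ 116^2 = 13456 ≡ 112 (mod 139)
106^8 = (106^4)^2 ≡ 112^2 = 12544 ≡ 34 (mod 139)
So s = 34; s⁻¹ ≡ 45 (mod 139).
m = c₂ · s⁻¹ mod 139 = 99 · 45 mod 139 = 7.

7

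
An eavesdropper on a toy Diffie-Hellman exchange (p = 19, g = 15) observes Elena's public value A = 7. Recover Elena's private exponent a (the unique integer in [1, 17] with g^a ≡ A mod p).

12

Try successive powers of 15 modulo 19:
15^1 ≡ 15
15^2 ≡ 16
15^3 ≡ 12
15^4 ≡ 9
15^5 ≡ 2
15^6 ≡ 11
15^7 ≡ 13
15^8 ≡ 5
15^9 ≡ 18
15^10 ≡ 4
15^11 ≡ 3
15^12 ≡ 7
Found: a = 12.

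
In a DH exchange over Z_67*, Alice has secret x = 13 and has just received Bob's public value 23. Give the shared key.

Shared key K = 23^13 mod 67.
23^1 ≡ 23 (mod 67)
23^2 = (23^1)^2 ≡ 23^2 = 529 ≡ 60 (mod 67)
23^4 = (23^2)^2 ≡ 60^2 = 3600 ≡ 49 (mod 67)
23^8 = (23^4)^2 ≡ 49^2 = 2401 ≡ 56 (mod 67)
23^13 = 23^8 · 23^4 · 23^1 ≡ 56 · 49 · 23 ≡ 65 (mod 67).

65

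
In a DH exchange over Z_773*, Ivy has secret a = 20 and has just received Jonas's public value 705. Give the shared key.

Shared key K = 705^20 mod 773.
705^1 ≡ 705 (mod 773)
705^2 = (705^1)^2 ≡ 705^2 = 497025 ≡ 759 (mod 773)
705^4 = (705^2)^2 ≡ 759^2 = 576081 ≡ 196 (mod 773)
705^8 = (705^4)^2 ≡ 196^2 = 38416 ≡ 539 (mod 773)
705^16 = (705^8)^2 ≡ 539^2 = 290521 ≡ 646 (mod 773)
705^20 = 705^16 · 705^4 ≡ 646 · 196 ≡ 617 (mod 773).

617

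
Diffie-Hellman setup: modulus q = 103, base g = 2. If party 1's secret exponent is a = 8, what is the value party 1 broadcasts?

Public value = 2^8 mod 103.
2^1 ≡ 2 (mod 103)
2^2 = (2^1)^2 ≡ 2^2 = 4 ≡ 4 (mod 103)
2^4 = (2^2)^2 ≡ 4^2 = 16 ≡ 16 (mod 103)
2^8 = (2^4)^2 ≡ 16^2 = 256 ≡ 50 (mod 103)

50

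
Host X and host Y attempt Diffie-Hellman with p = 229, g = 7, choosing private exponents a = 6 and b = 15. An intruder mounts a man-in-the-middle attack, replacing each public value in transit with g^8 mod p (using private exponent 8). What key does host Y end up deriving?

Host Y receives an intruder's public value M = 7^8 mod 229 instead of the honest one.
7^1 ≡ 7 (mod 229)
7^2 = (7^1)^2 ≡ 7^2 = 49 ≡ 49 (mod 229)
7^4 = (7^2)^2 ≡ 49^2 = 2401 ≡ 111 (mod 229)
7^8 = (7^4)^2 ≡ 111^2 = 12321 ≡ 184 (mod 229)
So M = 184. Host Y computes K = M^15 mod 229.
184^1 ≡ 184 (mod 229)
184^2 = (184^1)^2 ≡ 184^2 = 33856 ≡ 193 (mod 229)
184^4 = (184^2)^2 ≡ 193^2 = 37249 ≡ 151 (mod 229)
184^8 = (184^4)^2 ≡ 151^2 = 22801 ≡ 130 (mod 229)
184^15 = 184^8 · 184^4 · 184^2 · 184^1 ≡ 130 · 151 · 193 · 184 ≡ 57 (mod 229).

57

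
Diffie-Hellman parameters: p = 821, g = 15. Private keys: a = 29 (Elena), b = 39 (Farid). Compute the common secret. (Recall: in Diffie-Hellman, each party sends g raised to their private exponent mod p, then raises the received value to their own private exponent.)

Elena sends A = g^a mod p = 15^29 mod 821.
15^1 ≡ 15 (mod 821)
15^2 = (15^1)^2 ≡ 15^2 = 225 ≡ 225 (mod 821)
15^4 = (15^2)^2 ≡ 225^2 = 50625 ≡ 544 (mod 821)
15^8 = (15^4)^2 ≡ 544^2 = 295936 ≡ 376 (mod 821)
15^16 = (15^8)^2 ≡ 376^2 = 141376 ≡ 164 (mod 821)
15^29 = 15^16 · 15^8 · 15^4 · 15^1 ≡ 164 · 376 · 544 · 15 ≡ 476 (mod 821).
So A = 476. Farid then computes K = A^b mod p = 476^39 mod 821.
476^1 ≡ 476 (mod 821)
476^2 = (476^1)^2 ≡ 476^2 = 226576 ≡ 801 (mod 821)
476^4 = (476^2)^2 ≡ 801^2 = 641601 ≡ 400 (mod 821)
476^8 = (476^4)^2 ≡ 400^2 = 160000 ≡ 726 (mod 821)
476^16 = (476^8)^2 ≡ 726^2 = 527076 ≡ 815 (mod 821)
476^32 = (476^16)^2 ≡ 815^2 = 664225 ≡ 36 (mod 821)
476^39 = 476^32 · 476^4 · 476^2 · 476^1 ≡ 36 · 400 · 801 · 476 ≡ 117 (mod 821).

117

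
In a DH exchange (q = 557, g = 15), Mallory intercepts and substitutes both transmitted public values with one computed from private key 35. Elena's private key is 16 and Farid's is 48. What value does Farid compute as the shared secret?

Farid receives Mallory's public value M = 15^35 mod 557 instead of the honest one.
15^1 ≡ 15 (mod 557)
15^2 = (15^1)^2 ≡ 15^2 = 225 ≡ 225 (mod 557)
15^4 = (15^2)^2 ≡ 225^2 = 50625 ≡ 495 (mod 557)
15^8 = (15^4)^2 ≡ 495^2 = 245025 ≡ 502 (mod 557)
15^16 = (15^8)^2 ≡ 502^2 = 252004 ≡ 240 (mod 557)
15^32 = (15^16)^2 ≡ 240^2 = 57600 ≡ 229 (mod 557)
15^35 = 15^32 · 15^2 · 15^1 ≡ 229 · 225 · 15 ≡ 316 (mod 557).
So M = 316. Farid computes K = M^48 mod 557.
316^1 ≡ 316 (mod 557)
316^2 = (316^1)^2 ≡ 316^2 = 99856 ≡ 153 (mod 557)
316^4 = (316^2)^2 ≡ 153^2 = 23409 ≡ 15 (mod 557)
316^8 = (316^4)^2 ≡ 15^2 = 225 ≡ 225 (mod 557)
316^16 = (316^8)^2 ≡ 225^2 = 50625 ≡ 495 (mod 557)
316^32 = (316^16)^2 ≡ 495^2 = 245025 ≡ 502 (mod 557)
316^48 = 316^32 · 316^16 ≡ 502 · 495 ≡ 68 (mod 557).

68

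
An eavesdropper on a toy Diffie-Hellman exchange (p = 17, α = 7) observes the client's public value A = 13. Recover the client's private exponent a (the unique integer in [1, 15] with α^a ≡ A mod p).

12

Try successive powers of 7 modulo 17:
7^1 ≡ 7
7^2 ≡ 15
7^3 ≡ 3
7^4 ≡ 4
7^5 ≡ 11
7^6 ≡ 9
7^7 ≡ 12
7^8 ≡ 16
7^9 ≡ 10
7^10 ≡ 2
7^11 ≡ 14
7^12 ≡ 13
Found: a = 12.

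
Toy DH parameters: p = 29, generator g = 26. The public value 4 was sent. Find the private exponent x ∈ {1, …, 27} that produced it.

Try successive powers of 26 modulo 29:
26^1 ≡ 26
26^2 ≡ 9
26^3 ≡ 2
26^4 ≡ 23
26^5 ≡ 18
26^6 ≡ 4
Found: x = 6.

6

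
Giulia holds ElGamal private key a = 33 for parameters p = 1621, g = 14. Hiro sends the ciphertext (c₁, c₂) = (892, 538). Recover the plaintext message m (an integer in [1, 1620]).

176

Shared mask s = c₁^a mod p = 892^33 mod 1621.
892^1 ≡ 892 (mod 1621)
892^2 = (892^1)^2 ≡ 892^2 = 795664 ≡ 1374 (mod 1621)
892^4 = (892^2)^2 ≡ 1374^2 = 1887876 ≡ 1032 (mod 1621)
892^8 = (892^4)^2 ≡ 1032^2 = 1065024 ≡ 27 (mod 1621)
892^16 = (892^8)^2 ≡ 27^2 = 729 ≡ 729 (mod 1621)
892^32 = (892^16)^2 ≡ 729^2 = 531441 ≡ 1374 (mod 1621)
892^33 = 892^32 · 892^1 ≡ 1374 · 892 ≡ 132 (mod 1621).
So s = 132; s⁻¹ ≡ 1314 (mod 1621).
m = c₂ · s⁻¹ mod 1621 = 538 · 1314 mod 1621 = 176.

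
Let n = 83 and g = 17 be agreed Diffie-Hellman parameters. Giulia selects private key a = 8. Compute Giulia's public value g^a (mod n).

31

Public value = 17^8 (mod 83).
17^1 ≡ 17 (mod 83)
17^2 = (17^1)^2 ≡ 17^2 = 289 ≡ 40 (mod 83)
17^4 = (17^2)^2 ≡ 40^2 = 1600 ≡ 23 (mod 83)
17^8 = (17^4)^2 ≡ 23^2 = 529 ≡ 31 (mod 83)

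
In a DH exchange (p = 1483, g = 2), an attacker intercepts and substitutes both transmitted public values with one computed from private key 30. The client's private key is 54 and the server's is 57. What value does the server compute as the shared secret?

889

The server receives an attacker's public value M = 2^30 mod 1483 instead of the honest one.
2^1 ≡ 2 (mod 1483)
2^2 = (2^1)^2 ≡ 2^2 = 4 ≡ 4 (mod 1483)
2^4 = (2^2)^2 ≡ 4^2 = 16 ≡ 16 (mod 1483)
2^8 = (2^4)^2 ≡ 16^2 = 256 ≡ 256 (mod 1483)
2^16 = (2^8)^2 ≡ 256^2 = 65536 ≡ 284 (mod 1483)
2^30 = 2^16 · 2^8 · 2^4 · 2^2 ≡ 284 · 256 · 16 · 4 ≡ 885 (mod 1483).
So M = 885. The server computes K = M^57 mod 1483.
885^1 ≡ 885 (mod 1483)
885^2 = (885^1)^2 ≡ 885^2 = 783225 ≡ 201 (mod 1483)
885^4 = (885^2)^2 ≡ 201^2 = 40401 ≡ 360 (mod 1483)
885^8 = (885^4)^2 ≡ 360^2 = 129600 ≡ 579 (mod 1483)
885^16 = (885^8)^2 ≡ 579^2 = 335241 ≡ 83 (mod 1483)
885^32 = (885^16)^2 ≡ 83^2 = 6889 ≡ 957 (mod 1483)
885^57 = 885^32 · 885^16 · 885^8 · 885^1 ≡ 957 · 83 · 579 · 885 ≡ 889 (mod 1483).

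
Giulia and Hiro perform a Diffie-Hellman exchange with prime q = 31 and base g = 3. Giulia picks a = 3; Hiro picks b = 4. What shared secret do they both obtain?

8

Hiro sends B = g^b mod q = 3^4 mod 31.
3^1 ≡ 3 (mod 31)
3^2 = (3^1)^2 ≡ 3^2 = 9 ≡ 9 (mod 31)
3^4 = (3^2)^2 ≡ 9^2 = 81 ≡ 19 (mod 31)
So B = 19. Giulia then computes K = B^a mod q = 19^3 mod 31.
19^1 ≡ 19 (mod 31)
19^2 = (19^1)^2 ≡ 19^2 = 361 ≡ 20 (mod 31)
19^3 = 19^2 · 19^1 ≡ 20 · 19 ≡ 8 (mod 31).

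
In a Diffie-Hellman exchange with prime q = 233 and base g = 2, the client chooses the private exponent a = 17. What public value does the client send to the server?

Public value = 2^17 mod 233.
2^1 ≡ 2 (mod 233)
2^2 = (2^1)^2 ≡ 2^2 = 4 ≡ 4 (mod 233)
2^4 = (2^2)^2 ≡ 4^2 = 16 ≡ 16 (mod 233)
2^8 = (2^4)^2 ≡ 16^2 = 256 ≡ 23 (mod 233)
2^16 = (2^8)^2 ≡ 23^2 = 529 ≡ 63 (mod 233)
2^17 = 2^16 · 2^1 ≡ 63 · 2 ≡ 126 (mod 233).

126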